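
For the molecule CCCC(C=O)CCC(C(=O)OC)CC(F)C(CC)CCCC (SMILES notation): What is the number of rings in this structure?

In SMILES, each pair of matching ring-closure digits denotes one ring-closing bond; the number of such bonds equals the number of independent rings.
Ring-closure bonds here: 0.

0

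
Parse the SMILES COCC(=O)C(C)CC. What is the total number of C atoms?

Count every carbon token in the SMILES (each C, including those in ring-closure positions and inside branches).
Carbon count: 7.

7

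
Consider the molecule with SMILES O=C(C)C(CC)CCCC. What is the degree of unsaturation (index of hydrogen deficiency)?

Molecular formula: C9H18O.
DoU = (2C + 2 + N − H − X) / 2, where X is the halogen count and O/S are ignored.
    = (2·9 + 2 + 0 − 18 − 0) / 2 = 2 / 2 = 1.

1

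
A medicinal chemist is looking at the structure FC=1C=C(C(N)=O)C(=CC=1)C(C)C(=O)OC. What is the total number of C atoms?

11

Count every carbon token in the SMILES (each C, including those in ring-closure positions and inside branches).
Carbon count: 11.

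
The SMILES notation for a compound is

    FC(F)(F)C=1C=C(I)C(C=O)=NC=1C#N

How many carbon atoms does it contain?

8

Count every carbon token in the SMILES (each C, including those in ring-closure positions and inside branches).
Carbon count: 8.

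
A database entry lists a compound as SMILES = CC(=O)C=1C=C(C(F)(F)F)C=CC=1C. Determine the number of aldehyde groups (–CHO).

0

Scan the SMILES for the aldehyde motif — none present.
Groups that are present: 1 ketone.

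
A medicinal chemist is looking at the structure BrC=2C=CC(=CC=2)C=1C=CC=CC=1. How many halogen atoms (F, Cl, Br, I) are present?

1

Halogen atoms appear at heavy-atom position 1 (1×Br).
Halogen count: 1.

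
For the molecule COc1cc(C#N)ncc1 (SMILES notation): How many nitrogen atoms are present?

Scan the SMILES for N atoms (remember two-letter symbols like Cl and Br are single atoms).
Nitrogen count: 2.

2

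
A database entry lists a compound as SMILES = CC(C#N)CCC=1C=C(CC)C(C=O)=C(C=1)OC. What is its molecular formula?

Walk through each heavy atom and fill implicit hydrogens from standard valence (C 4, N 3, O 2, S 2, halogen 1):
  atom 1: C, bond orders sum to 1 (valence 4) → 3 H
  atom 2: C, bond orders sum to 3 (valence 4) → 1 H
  atom 3: C, bond orders sum to 4 (valence 4) → 0 H
  atom 4: N, bond orders sum to 3 (valence 3) → 0 H
  atom 5: C, bond orders sum to 2 (valence 4) → 2 H
  atom 6: C, bond orders sum to 2 (valence 4) → 2 H
  atom 7: C, bond orders sum to 4 (valence 4) → 0 H
  atom 8: C, bond orders sum to 3 (valence 4) → 1 H
  atom 9: C, bond orders sum to 4 (valence 4) → 0 H
  atom 10: C, bond orders sum to 2 (valence 4) → 2 H
  atom 11: C, bond orders sum to 1 (valence 4) → 3 H
  atom 12: C, bond orders sum to 4 (valence 4) → 0 H
  atom 13: C, bond orders sum to 3 (valence 4) → 1 H
  atom 14: O, bond orders sum to 2 (valence 2) → 0 H
  atom 15: C, bond orders sum to 4 (valence 4) → 0 H
  atom 16: C, bond orders sum to 3 (valence 4) → 1 H
  atom 17: O, bond orders sum to 2 (valence 2) → 0 H
  atom 18: C, bond orders sum to 1 (valence 4) → 3 H
Totals → C:15, H:19, N:1, O:2.
In Hill order: C15H19NO2.

C15H19NO2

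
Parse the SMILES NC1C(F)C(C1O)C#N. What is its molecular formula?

C5H7FN2O

Walk through each heavy atom and fill implicit hydrogens from standard valence (C 4, N 3, O 2, S 2, halogen 1):
  atom 1: N, bond orders sum to 1 (valence 3) → 2 H
  atom 2: C, bond orders sum to 3 (valence 4) → 1 H
  atom 3: C, bond orders sum to 3 (valence 4) → 1 H
  atom 4: F (halogen, monovalent) → 0 H
  atom 5: C, bond orders sum to 3 (valence 4) → 1 H
  atom 6: C, bond orders sum to 3 (valence 4) → 1 H
  atom 7: O, bond orders sum to 1 (valence 2) → 1 H
  atom 8: C, bond orders sum to 4 (valence 4) → 0 H
  atom 9: N, bond orders sum to 3 (valence 3) → 0 H
Totals → C:5, H:7, F:1, N:2, O:1.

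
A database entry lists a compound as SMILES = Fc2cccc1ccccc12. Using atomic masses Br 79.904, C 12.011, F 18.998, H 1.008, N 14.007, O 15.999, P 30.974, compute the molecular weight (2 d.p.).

146.16 g/mol

First, the molecular formula is C10H7F (counting implicit H from valence).
  C: 10 × 12.011 = 120.110
  F: 1 × 18.998 = 18.998
  H: 7 × 1.008 = 7.056
Sum: 10×12.011 + 1×18.998 + 7×1.008 = 146.164 → 146.16 g/mol.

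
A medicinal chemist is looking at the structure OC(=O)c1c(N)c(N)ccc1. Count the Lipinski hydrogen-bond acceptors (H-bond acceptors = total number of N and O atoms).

N atoms: 2; O atoms: 2.
Lipinski HBA = 2 + 2 = 4.

4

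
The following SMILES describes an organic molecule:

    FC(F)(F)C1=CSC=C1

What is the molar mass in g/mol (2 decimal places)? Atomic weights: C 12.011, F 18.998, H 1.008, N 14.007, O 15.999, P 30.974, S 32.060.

152.13 g/mol

First, the molecular formula is C5H3F3S (counting implicit H from valence).
  C: 5 × 12.011 = 60.055
  F: 3 × 18.998 = 56.994
  H: 3 × 1.008 = 3.024
  S: 1 × 32.060 = 32.060
Sum: 5×12.011 + 3×18.998 + 3×1.008 + 1×32.060 = 152.133 → 152.13 g/mol.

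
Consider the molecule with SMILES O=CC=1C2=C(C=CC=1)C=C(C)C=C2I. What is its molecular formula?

Walk through each heavy atom and fill implicit hydrogens from standard valence (C 4, N 3, O 2, S 2, halogen 1):
  atom 1: O, bond orders sum to 2 (valence 2) → 0 H
  atom 2: C, bond orders sum to 3 (valence 4) → 1 H
  atom 3: C, bond orders sum to 4 (valence 4) → 0 H
  atom 4: C, bond orders sum to 4 (valence 4) → 0 H
  atom 5: C, bond orders sum to 4 (valence 4) → 0 H
  atom 6: C, bond orders sum to 3 (valence 4) → 1 H
  atom 7: C, bond orders sum to 3 (valence 4) → 1 H
  atom 8: C, bond orders sum to 3 (valence 4) → 1 H
  atom 9: C, bond orders sum to 3 (valence 4) → 1 H
  atom 10: C, bond orders sum to 4 (valence 4) → 0 H
  atom 11: C, bond orders sum to 1 (valence 4) → 3 H
  atom 12: C, bond orders sum to 3 (valence 4) → 1 H
  atom 13: C, bond orders sum to 4 (valence 4) → 0 H
  atom 14: I (halogen, monovalent) → 0 H
Totals → C:12, H:9, I:1, O:1.

C12H9IO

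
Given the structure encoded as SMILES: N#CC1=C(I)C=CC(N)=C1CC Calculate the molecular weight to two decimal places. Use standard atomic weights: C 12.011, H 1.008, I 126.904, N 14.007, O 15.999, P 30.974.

272.09 g/mol

First, the molecular formula is C9H9IN2 (counting implicit H from valence).
  C: 9 × 12.011 = 108.099
  H: 9 × 1.008 = 9.072
  I: 1 × 126.904 = 126.904
  N: 2 × 14.007 = 28.014
Sum: 9×12.011 + 9×1.008 + 1×126.904 + 2×14.007 = 272.089 → 272.09 g/mol.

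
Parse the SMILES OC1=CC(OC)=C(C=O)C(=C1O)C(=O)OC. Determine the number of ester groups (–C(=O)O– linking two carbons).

1

The ester motif appears at heavy-atom position 13 in the SMILES.
Other groups present: 1 aldehyde, 1 ether, 2 hydroxyl.
Ester count: 1.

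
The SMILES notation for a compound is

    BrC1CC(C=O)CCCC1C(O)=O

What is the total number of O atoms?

3

Scan the SMILES for O atoms (remember two-letter symbols like Cl and Br are single atoms).
Oxygen count: 3.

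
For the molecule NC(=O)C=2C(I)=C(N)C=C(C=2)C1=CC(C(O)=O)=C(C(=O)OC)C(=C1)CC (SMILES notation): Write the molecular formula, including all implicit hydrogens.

C18H17IN2O5

Walk through each heavy atom and fill implicit hydrogens from standard valence (C 4, N 3, O 2, S 2, halogen 1):
  atom 1: N, bond orders sum to 1 (valence 3) → 2 H
  atom 2: C, bond orders sum to 4 (valence 4) → 0 H
  atom 3: O, bond orders sum to 2 (valence 2) → 0 H
  atom 4: C, bond orders sum to 4 (valence 4) → 0 H
  atom 5: C, bond orders sum to 4 (valence 4) → 0 H
  atom 6: I (halogen, monovalent) → 0 H
  atom 7: C, bond orders sum to 4 (valence 4) → 0 H
  atom 8: N, bond orders sum to 1 (valence 3) → 2 H
  atom 9: C, bond orders sum to 3 (valence 4) → 1 H
  atom 10: C, bond orders sum to 4 (valence 4) → 0 H
  atom 11: C, bond orders sum to 3 (valence 4) → 1 H
  atom 12: C, bond orders sum to 4 (valence 4) → 0 H
  atom 13: C, bond orders sum to 3 (valence 4) → 1 H
  atom 14: C, bond orders sum to 4 (valence 4) → 0 H
  atom 15: C, bond orders sum to 4 (valence 4) → 0 H
  atom 16: O, bond orders sum to 1 (valence 2) → 1 H
  atom 17: O, bond orders sum to 2 (valence 2) → 0 H
  atom 18: C, bond orders sum to 4 (valence 4) → 0 H
  atom 19: C, bond orders sum to 4 (valence 4) → 0 H
  atom 20: O, bond orders sum to 2 (valence 2) → 0 H
  atom 21: O, bond orders sum to 2 (valence 2) → 0 H
  atom 22: C, bond orders sum to 1 (valence 4) → 3 H
  atom 23: C, bond orders sum to 4 (valence 4) → 0 H
  atom 24: C, bond orders sum to 3 (valence 4) → 1 H
  atom 25: C, bond orders sum to 2 (valence 4) → 2 H
  atom 26: C, bond orders sum to 1 (valence 4) → 3 H
Totals → C:18, H:17, I:1, N:2, O:5.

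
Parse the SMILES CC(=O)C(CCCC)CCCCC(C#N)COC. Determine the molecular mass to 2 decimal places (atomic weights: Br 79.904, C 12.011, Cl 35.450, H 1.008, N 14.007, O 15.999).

First, the molecular formula is C15H27NO2 (counting implicit H from valence).
  C: 15 × 12.011 = 180.165
  H: 27 × 1.008 = 27.216
  N: 1 × 14.007 = 14.007
  O: 2 × 15.999 = 31.998
Sum: 15×12.011 + 27×1.008 + 1×14.007 + 2×15.999 = 253.386 → 253.39 g/mol.

253.39 g/mol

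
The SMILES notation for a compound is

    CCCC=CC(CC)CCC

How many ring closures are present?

In SMILES, each pair of matching ring-closure digits denotes one ring-closing bond; the number of such bonds equals the number of independent rings.
Ring-closure bonds here: 0.

0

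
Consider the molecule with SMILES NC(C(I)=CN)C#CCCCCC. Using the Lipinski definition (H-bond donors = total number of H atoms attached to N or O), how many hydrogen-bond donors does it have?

Donors: find every N or O and count the H atoms it carries.
  atom 1 (N): bond orders sum to 1 → 2 H
  atom 6 (N): bond orders sum to 1 → 2 H
Lipinski HBD = 4.

4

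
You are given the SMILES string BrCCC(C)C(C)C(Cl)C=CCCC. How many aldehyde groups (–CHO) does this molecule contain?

Scan the SMILES for the aldehyde motif — none present.
Groups that are present: 1 alkene.

0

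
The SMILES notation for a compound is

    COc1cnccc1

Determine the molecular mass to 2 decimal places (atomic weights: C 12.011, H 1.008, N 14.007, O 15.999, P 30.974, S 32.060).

First, the molecular formula is C6H7NO (counting implicit H from valence).
  C: 6 × 12.011 = 72.066
  H: 7 × 1.008 = 7.056
  N: 1 × 14.007 = 14.007
  O: 1 × 15.999 = 15.999
Sum: 6×12.011 + 7×1.008 + 1×14.007 + 1×15.999 = 109.128 → 109.13 g/mol.

109.13 g/mol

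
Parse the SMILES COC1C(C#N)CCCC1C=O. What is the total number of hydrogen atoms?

13

Walk through each heavy atom and fill implicit hydrogens from standard valence (C 4, N 3, O 2, S 2, halogen 1):
  atom 1: C, bond orders sum to 1 (valence 4) → 3 H
  atom 2: O, bond orders sum to 2 (valence 2) → 0 H
  atom 3: C, bond orders sum to 3 (valence 4) → 1 H
  atom 4: C, bond orders sum to 3 (valence 4) → 1 H
  atom 5: C, bond orders sum to 4 (valence 4) → 0 H
  atom 6: N, bond orders sum to 3 (valence 3) → 0 H
  atom 7: C, bond orders sum to 2 (valence 4) → 2 H
  atom 8: C, bond orders sum to 2 (valence 4) → 2 H
  atom 9: C, bond orders sum to 2 (valence 4) → 2 H
  atom 10: C, bond orders sum to 3 (valence 4) → 1 H
  atom 11: C, bond orders sum to 3 (valence 4) → 1 H
  atom 12: O, bond orders sum to 2 (valence 2) → 0 H
Total hydrogens: 13.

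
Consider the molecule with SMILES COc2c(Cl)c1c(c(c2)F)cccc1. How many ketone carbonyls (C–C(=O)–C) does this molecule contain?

Scan the SMILES for the ketone motif — none present.
Groups that are present: 1 ether.

0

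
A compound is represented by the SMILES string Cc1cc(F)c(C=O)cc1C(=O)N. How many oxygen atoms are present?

Scan the SMILES for O atoms (remember two-letter symbols like Cl and Br are single atoms).
Oxygen count: 2.

2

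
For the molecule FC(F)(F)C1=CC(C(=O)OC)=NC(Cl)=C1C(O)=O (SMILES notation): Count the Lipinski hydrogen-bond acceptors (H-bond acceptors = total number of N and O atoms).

N atoms: 1; O atoms: 4.
Lipinski HBA = 1 + 4 = 5.

5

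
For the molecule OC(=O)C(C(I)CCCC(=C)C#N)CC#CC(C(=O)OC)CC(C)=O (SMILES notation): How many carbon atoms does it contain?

Count every carbon token in the SMILES (each C, including those in ring-closure positions and inside branches).
Carbon count: 18.

18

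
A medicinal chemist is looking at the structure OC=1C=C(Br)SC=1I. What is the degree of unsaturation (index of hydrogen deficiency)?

3

Degree of unsaturation = (number of rings) + (number of π bonds).
Ring closures in the SMILES: 1.
π bonds: 2 double bonds (each 1 DoU) → 2 DoU from unsaturation.
Total DoU = 1 + 2 = 3.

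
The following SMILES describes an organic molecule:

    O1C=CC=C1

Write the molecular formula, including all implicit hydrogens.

Walk through each heavy atom and fill implicit hydrogens from standard valence (C 4, N 3, O 2, S 2, halogen 1):
  atom 1: O, bond orders sum to 2 (valence 2) → 0 H
  atom 2: C, bond orders sum to 3 (valence 4) → 1 H
  atom 3: C, bond orders sum to 3 (valence 4) → 1 H
  atom 4: C, bond orders sum to 3 (valence 4) → 1 H
  atom 5: C, bond orders sum to 3 (valence 4) → 1 H
Totals → C:4, H:4, O:1.
In Hill order: C4H4O.

C4H4O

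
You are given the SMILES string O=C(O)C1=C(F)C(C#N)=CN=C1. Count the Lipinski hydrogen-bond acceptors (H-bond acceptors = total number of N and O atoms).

4

N atoms: 2; O atoms: 2.
Lipinski HBA = 2 + 2 = 4.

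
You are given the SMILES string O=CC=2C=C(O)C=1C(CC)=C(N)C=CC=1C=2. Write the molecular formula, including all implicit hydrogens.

Walk through each heavy atom and fill implicit hydrogens from standard valence (C 4, N 3, O 2, S 2, halogen 1):
  atom 1: O, bond orders sum to 2 (valence 2) → 0 H
  atom 2: C, bond orders sum to 3 (valence 4) → 1 H
  atom 3: C, bond orders sum to 4 (valence 4) → 0 H
  atom 4: C, bond orders sum to 3 (valence 4) → 1 H
  atom 5: C, bond orders sum to 4 (valence 4) → 0 H
  atom 6: O, bond orders sum to 1 (valence 2) → 1 H
  atom 7: C, bond orders sum to 4 (valence 4) → 0 H
  atom 8: C, bond orders sum to 4 (valence 4) → 0 H
  atom 9: C, bond orders sum to 2 (valence 4) → 2 H
  atom 10: C, bond orders sum to 1 (valence 4) → 3 H
  atom 11: C, bond orders sum to 4 (valence 4) → 0 H
  atom 12: N, bond orders sum to 1 (valence 3) → 2 H
  atom 13: C, bond orders sum to 3 (valence 4) → 1 H
  atom 14: C, bond orders sum to 3 (valence 4) → 1 H
  atom 15: C, bond orders sum to 4 (valence 4) → 0 H
  atom 16: C, bond orders sum to 3 (valence 4) → 1 H
Totals → C:13, H:13, N:1, O:2.

C13H13NO2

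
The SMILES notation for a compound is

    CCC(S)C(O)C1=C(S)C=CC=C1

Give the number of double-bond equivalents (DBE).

Degree of unsaturation = (number of rings) + (number of π bonds).
Ring closures in the SMILES: 1.
π bonds: 3 double bonds (each 1 DoU) → 3 DoU from unsaturation.
Total DoU = 1 + 3 = 4.

4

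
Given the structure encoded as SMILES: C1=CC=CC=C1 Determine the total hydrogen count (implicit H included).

Walk through each heavy atom and fill implicit hydrogens from standard valence (C 4, N 3, O 2, S 2, halogen 1):
  atom 1: C, bond orders sum to 3 (valence 4) → 1 H
  atom 2: C, bond orders sum to 3 (valence 4) → 1 H
  atom 3: C, bond orders sum to 3 (valence 4) → 1 H
  atom 4: C, bond orders sum to 3 (valence 4) → 1 H
  atom 5: C, bond orders sum to 3 (valence 4) → 1 H
  atom 6: C, bond orders sum to 3 (valence 4) → 1 H
Total hydrogens: 6.

6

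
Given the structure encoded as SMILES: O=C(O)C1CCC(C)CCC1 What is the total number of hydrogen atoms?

16

Walk through each heavy atom and fill implicit hydrogens from standard valence (C 4, N 3, O 2, S 2, halogen 1):
  atom 1: O, bond orders sum to 2 (valence 2) → 0 H
  atom 2: C, bond orders sum to 4 (valence 4) → 0 H
  atom 3: O, bond orders sum to 1 (valence 2) → 1 H
  atom 4: C, bond orders sum to 3 (valence 4) → 1 H
  atom 5: C, bond orders sum to 2 (valence 4) → 2 H
  atom 6: C, bond orders sum to 2 (valence 4) → 2 H
  atom 7: C, bond orders sum to 3 (valence 4) → 1 H
  atom 8: C, bond orders sum to 1 (valence 4) → 3 H
  atom 9: C, bond orders sum to 2 (valence 4) → 2 H
  atom 10: C, bond orders sum to 2 (valence 4) → 2 H
  atom 11: C, bond orders sum to 2 (valence 4) → 2 H
Total hydrogens: 16.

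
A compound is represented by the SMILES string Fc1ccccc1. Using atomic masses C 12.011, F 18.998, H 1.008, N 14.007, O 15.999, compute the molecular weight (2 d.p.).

96.10 g/mol

First, the molecular formula is C6H5F (counting implicit H from valence).
  C: 6 × 12.011 = 72.066
  F: 1 × 18.998 = 18.998
  H: 5 × 1.008 = 5.040
Sum: 6×12.011 + 1×18.998 + 5×1.008 = 96.104 → 96.10 g/mol.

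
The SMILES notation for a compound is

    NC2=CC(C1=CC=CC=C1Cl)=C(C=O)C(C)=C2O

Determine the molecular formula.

C14H12ClNO2

Walk through each heavy atom and fill implicit hydrogens from standard valence (C 4, N 3, O 2, S 2, halogen 1):
  atom 1: N, bond orders sum to 1 (valence 3) → 2 H
  atom 2: C, bond orders sum to 4 (valence 4) → 0 H
  atom 3: C, bond orders sum to 3 (valence 4) → 1 H
  atom 4: C, bond orders sum to 4 (valence 4) → 0 H
  atom 5: C, bond orders sum to 4 (valence 4) → 0 H
  atom 6: C, bond orders sum to 3 (valence 4) → 1 H
  atom 7: C, bond orders sum to 3 (valence 4) → 1 H
  atom 8: C, bond orders sum to 3 (valence 4) → 1 H
  atom 9: C, bond orders sum to 3 (valence 4) → 1 H
  atom 10: C, bond orders sum to 4 (valence 4) → 0 H
  atom 11: Cl (halogen, monovalent) → 0 H
  atom 12: C, bond orders sum to 4 (valence 4) → 0 H
  atom 13: C, bond orders sum to 3 (valence 4) → 1 H
  atom 14: O, bond orders sum to 2 (valence 2) → 0 H
  atom 15: C, bond orders sum to 4 (valence 4) → 0 H
  atom 16: C, bond orders sum to 1 (valence 4) → 3 H
  atom 17: C, bond orders sum to 4 (valence 4) → 0 H
  atom 18: O, bond orders sum to 1 (valence 2) → 1 H
Totals → C:14, H:12, Cl:1, N:1, O:2.
In Hill order: C14H12ClNO2.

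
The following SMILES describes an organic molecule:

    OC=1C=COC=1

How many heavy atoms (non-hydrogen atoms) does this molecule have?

Every atom symbol written in the SMILES (organic subset) is one heavy atom; implicit H are not written.
Heavy atoms by element → C:4, O:2.
Total: 6.

6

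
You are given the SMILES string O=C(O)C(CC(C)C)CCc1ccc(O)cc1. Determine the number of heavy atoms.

Every atom symbol written in the SMILES (organic subset) is one heavy atom; implicit H are not written.
Heavy atoms by element → C:14, O:3.
Total: 17.

17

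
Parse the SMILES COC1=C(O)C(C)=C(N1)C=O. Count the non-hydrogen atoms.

11

Every atom symbol written in the SMILES (organic subset) is one heavy atom; implicit H are not written.
Heavy atoms by element → C:7, N:1, O:3.
Total: 11.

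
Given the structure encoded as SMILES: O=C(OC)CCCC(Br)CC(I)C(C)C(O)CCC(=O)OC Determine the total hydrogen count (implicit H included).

26

Walk through each heavy atom and fill implicit hydrogens from standard valence (C 4, N 3, O 2, S 2, halogen 1):
  atom 1: O, bond orders sum to 2 (valence 2) → 0 H
  atom 2: C, bond orders sum to 4 (valence 4) → 0 H
  atom 3: O, bond orders sum to 2 (valence 2) → 0 H
  atom 4: C, bond orders sum to 1 (valence 4) → 3 H
  atom 5: C, bond orders sum to 2 (valence 4) → 2 H
  atom 6: C, bond orders sum to 2 (valence 4) → 2 H
  atom 7: C, bond orders sum to 2 (valence 4) → 2 H
  atom 8: C, bond orders sum to 3 (valence 4) → 1 H
  atom 9: Br (halogen, monovalent) → 0 H
  atom 10: C, bond orders sum to 2 (valence 4) → 2 H
  atom 11: C, bond orders sum to 3 (valence 4) → 1 H
  atom 12: I (halogen, monovalent) → 0 H
  atom 13: C, bond orders sum to 3 (valence 4) → 1 H
  atom 14: C, bond orders sum to 1 (valence 4) → 3 H
  atom 15: C, bond orders sum to 3 (valence 4) → 1 H
  atom 16: O, bond orders sum to 1 (valence 2) → 1 H
  atom 17: C, bond orders sum to 2 (valence 4) → 2 H
  atom 18: C, bond orders sum to 2 (valence 4) → 2 H
  atom 19: C, bond orders sum to 4 (valence 4) → 0 H
  atom 20: O, bond orders sum to 2 (valence 2) → 0 H
  atom 21: O, bond orders sum to 2 (valence 2) → 0 H
  atom 22: C, bond orders sum to 1 (valence 4) → 3 H
Total hydrogens: 26.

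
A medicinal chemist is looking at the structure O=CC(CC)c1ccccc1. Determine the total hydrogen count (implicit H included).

12

Walk through each heavy atom and fill implicit hydrogens from standard valence (C 4, N 3, O 2, S 2, halogen 1); for lowercase aromatic atoms, an aromatic c carries 1 H when it has two neighbours and 0 H with three, and aromatic n carries 0 H:
  atom 1: O, bond orders sum to 2 (valence 2) → 0 H
  atom 2: C, bond orders sum to 3 (valence 4) → 1 H
  atom 3: C, bond orders sum to 3 (valence 4) → 1 H
  atom 4: C, bond orders sum to 2 (valence 4) → 2 H
  atom 5: C, bond orders sum to 1 (valence 4) → 3 H
  atom 6: aromatic c, 3 neighbours → 0 H
  atom 7: aromatic c, 2 neighbours → 1 H
  atom 8: aromatic c, 2 neighbours → 1 H
  atom 9: aromatic c, 2 neighbours → 1 H
  atom 10: aromatic c, 2 neighbours → 1 H
  atom 11: aromatic c, 2 neighbours → 1 H
Total hydrogens: 12.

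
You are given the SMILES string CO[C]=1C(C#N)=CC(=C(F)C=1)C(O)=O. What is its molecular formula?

Walk through each heavy atom and fill implicit hydrogens from standard valence (C 4, N 3, O 2, S 2, halogen 1):
  atom 1: C, bond orders sum to 1 (valence 4) → 3 H
  atom 2: O, bond orders sum to 2 (valence 2) → 0 H
  atom 3: C with explicit H count 0
  atom 4: C, bond orders sum to 4 (valence 4) → 0 H
  atom 5: C, bond orders sum to 4 (valence 4) → 0 H
  atom 6: N, bond orders sum to 3 (valence 3) → 0 H
  atom 7: C, bond orders sum to 3 (valence 4) → 1 H
  atom 8: C, bond orders sum to 4 (valence 4) → 0 H
  atom 9: C, bond orders sum to 4 (valence 4) → 0 H
  atom 10: F (halogen, monovalent) → 0 H
  atom 11: C, bond orders sum to 3 (valence 4) → 1 H
  atom 12: C, bond orders sum to 4 (valence 4) → 0 H
  atom 13: O, bond orders sum to 1 (valence 2) → 1 H
  atom 14: O, bond orders sum to 2 (valence 2) → 0 H
Totals → C:9, H:6, F:1, N:1, O:3.
In Hill order: C9H6FNO3.

C9H6FNO3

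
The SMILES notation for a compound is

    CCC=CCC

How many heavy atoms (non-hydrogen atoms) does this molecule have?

Every atom symbol written in the SMILES (organic subset) is one heavy atom; implicit H are not written.
Heavy atoms by element → C:6.
Total: 6.

6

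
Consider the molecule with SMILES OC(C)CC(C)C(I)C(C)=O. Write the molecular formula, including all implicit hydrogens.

Walk through each heavy atom and fill implicit hydrogens from standard valence (C 4, N 3, O 2, S 2, halogen 1):
  atom 1: O, bond orders sum to 1 (valence 2) → 1 H
  atom 2: C, bond orders sum to 3 (valence 4) → 1 H
  atom 3: C, bond orders sum to 1 (valence 4) → 3 H
  atom 4: C, bond orders sum to 2 (valence 4) → 2 H
  atom 5: C, bond orders sum to 3 (valence 4) → 1 H
  atom 6: C, bond orders sum to 1 (valence 4) → 3 H
  atom 7: C, bond orders sum to 3 (valence 4) → 1 H
  atom 8: I (halogen, monovalent) → 0 H
  atom 9: C, bond orders sum to 4 (valence 4) → 0 H
  atom 10: C, bond orders sum to 1 (valence 4) → 3 H
  atom 11: O, bond orders sum to 2 (valence 2) → 0 H
Totals → C:8, H:15, I:1, O:2.

C8H15IO2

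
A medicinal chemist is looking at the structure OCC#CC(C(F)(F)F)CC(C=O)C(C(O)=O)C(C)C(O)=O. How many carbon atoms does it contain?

13

Count every carbon token in the SMILES (each C, including those in ring-closure positions and inside branches).
Carbon count: 13.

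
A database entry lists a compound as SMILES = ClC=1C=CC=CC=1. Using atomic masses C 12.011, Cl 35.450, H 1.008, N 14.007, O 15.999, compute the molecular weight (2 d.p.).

112.56 g/mol

First, the molecular formula is C6H5Cl (counting implicit H from valence).
  C: 6 × 12.011 = 72.066
  Cl: 1 × 35.450 = 35.450
  H: 5 × 1.008 = 5.040
Sum: 6×12.011 + 1×35.450 + 5×1.008 = 112.556 → 112.56 g/mol.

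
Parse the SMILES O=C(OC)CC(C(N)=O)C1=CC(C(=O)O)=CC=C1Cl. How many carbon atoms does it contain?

Count every carbon token in the SMILES (each C, including those in ring-closure positions and inside branches).
Carbon count: 12.

12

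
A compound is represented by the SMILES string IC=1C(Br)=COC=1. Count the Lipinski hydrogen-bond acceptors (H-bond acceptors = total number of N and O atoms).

1

N atoms: 0; O atoms: 1.
Lipinski HBA = 0 + 1 = 1.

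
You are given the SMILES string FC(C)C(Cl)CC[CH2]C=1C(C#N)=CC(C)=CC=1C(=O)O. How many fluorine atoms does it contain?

1

Scan the SMILES for F atoms (remember two-letter symbols like Cl and Br are single atoms).
Fluorine count: 1.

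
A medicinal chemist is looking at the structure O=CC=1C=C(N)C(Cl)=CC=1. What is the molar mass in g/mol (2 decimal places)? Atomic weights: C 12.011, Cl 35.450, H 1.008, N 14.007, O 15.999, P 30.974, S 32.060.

155.58 g/mol

First, the molecular formula is C7H6ClNO (counting implicit H from valence).
  C: 7 × 12.011 = 84.077
  Cl: 1 × 35.450 = 35.450
  H: 6 × 1.008 = 6.048
  N: 1 × 14.007 = 14.007
  O: 1 × 15.999 = 15.999
Sum: 7×12.011 + 1×35.450 + 6×1.008 + 1×14.007 + 1×15.999 = 155.581 → 155.58 g/mol.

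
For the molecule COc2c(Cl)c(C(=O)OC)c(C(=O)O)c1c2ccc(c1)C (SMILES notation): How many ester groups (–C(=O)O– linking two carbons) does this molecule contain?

The ester motif appears at heavy-atom position 7 in the SMILES.
Other groups present: 1 carboxylic acid, 1 ether.
Ester count: 1.

1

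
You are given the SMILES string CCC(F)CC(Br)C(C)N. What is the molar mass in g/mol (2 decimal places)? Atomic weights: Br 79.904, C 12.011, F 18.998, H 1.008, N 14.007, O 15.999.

212.11 g/mol

First, the molecular formula is C7H15BrFN (counting implicit H from valence).
  Br: 1 × 79.904 = 79.904
  C: 7 × 12.011 = 84.077
  F: 1 × 18.998 = 18.998
  H: 15 × 1.008 = 15.120
  N: 1 × 14.007 = 14.007
Sum: 1×79.904 + 7×12.011 + 1×18.998 + 15×1.008 + 1×14.007 = 212.106 → 212.11 g/mol.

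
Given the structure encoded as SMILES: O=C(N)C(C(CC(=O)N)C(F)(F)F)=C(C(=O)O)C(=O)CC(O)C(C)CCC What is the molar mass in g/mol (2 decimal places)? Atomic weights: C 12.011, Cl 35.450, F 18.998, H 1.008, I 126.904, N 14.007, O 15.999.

396.36 g/mol

First, the molecular formula is C16H23F3N2O6 (counting implicit H from valence).
  C: 16 × 12.011 = 192.176
  F: 3 × 18.998 = 56.994
  H: 23 × 1.008 = 23.184
  N: 2 × 14.007 = 28.014
  O: 6 × 15.999 = 95.994
Sum: 16×12.011 + 3×18.998 + 23×1.008 + 2×14.007 + 6×15.999 = 396.362 → 396.36 g/mol.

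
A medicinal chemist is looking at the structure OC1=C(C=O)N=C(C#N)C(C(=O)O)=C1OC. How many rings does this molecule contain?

1

In SMILES, each pair of matching ring-closure digits denotes one ring-closing bond; the number of such bonds equals the number of independent rings.
Ring-closure bonds here: 1.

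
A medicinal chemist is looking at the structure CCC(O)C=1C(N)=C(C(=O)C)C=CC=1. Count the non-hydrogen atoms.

14

Every atom symbol written in the SMILES (organic subset) is one heavy atom; implicit H are not written.
Heavy atoms by element → C:11, N:1, O:2.
Total: 14.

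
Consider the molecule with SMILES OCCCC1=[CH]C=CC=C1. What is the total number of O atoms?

1

Scan the SMILES for O atoms (remember two-letter symbols like Cl and Br are single atoms).
Oxygen count: 1.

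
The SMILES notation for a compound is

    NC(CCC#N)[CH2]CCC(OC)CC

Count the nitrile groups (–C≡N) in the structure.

The nitrile motif appears at heavy-atom position 5 in the SMILES.
Other groups present: 1 ether, 1 primary amine.
Nitrile count: 1.

1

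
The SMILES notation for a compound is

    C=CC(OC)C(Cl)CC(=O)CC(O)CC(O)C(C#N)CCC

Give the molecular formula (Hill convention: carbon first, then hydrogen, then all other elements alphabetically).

C16H26ClNO4

Walk through each heavy atom and fill implicit hydrogens from standard valence (C 4, N 3, O 2, S 2, halogen 1):
  atom 1: C, bond orders sum to 2 (valence 4) → 2 H
  atom 2: C, bond orders sum to 3 (valence 4) → 1 H
  atom 3: C, bond orders sum to 3 (valence 4) → 1 H
  atom 4: O, bond orders sum to 2 (valence 2) → 0 H
  atom 5: C, bond orders sum to 1 (valence 4) → 3 H
  atom 6: C, bond orders sum to 3 (valence 4) → 1 H
  atom 7: Cl (halogen, monovalent) → 0 H
  atom 8: C, bond orders sum to 2 (valence 4) → 2 H
  atom 9: C, bond orders sum to 4 (valence 4) → 0 H
  atom 10: O, bond orders sum to 2 (valence 2) → 0 H
  atom 11: C, bond orders sum to 2 (valence 4) → 2 H
  atom 12: C, bond orders sum to 3 (valence 4) → 1 H
  atom 13: O, bond orders sum to 1 (valence 2) → 1 H
  atom 14: C, bond orders sum to 2 (valence 4) → 2 H
  atom 15: C, bond orders sum to 3 (valence 4) → 1 H
  atom 16: O, bond orders sum to 1 (valence 2) → 1 H
  atom 17: C, bond orders sum to 3 (valence 4) → 1 H
  atom 18: C, bond orders sum to 4 (valence 4) → 0 H
  atom 19: N, bond orders sum to 3 (valence 3) → 0 H
  atom 20: C, bond orders sum to 2 (valence 4) → 2 H
  atom 21: C, bond orders sum to 2 (valence 4) → 2 H
  atom 22: C, bond orders sum to 1 (valence 4) → 3 H
Totals → C:16, H:26, Cl:1, N:1, O:4.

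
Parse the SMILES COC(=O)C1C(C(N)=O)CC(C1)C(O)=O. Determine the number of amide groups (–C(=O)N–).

The amide motif appears at heavy-atom position 7 in the SMILES.
Other groups present: 1 carboxylic acid, 1 ester.
Amide count: 1.

1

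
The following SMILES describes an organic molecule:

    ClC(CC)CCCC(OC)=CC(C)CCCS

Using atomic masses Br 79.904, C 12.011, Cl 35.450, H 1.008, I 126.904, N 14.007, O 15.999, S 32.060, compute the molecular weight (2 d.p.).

278.88 g/mol

First, the molecular formula is C14H27ClOS (counting implicit H from valence).
  C: 14 × 12.011 = 168.154
  Cl: 1 × 35.450 = 35.450
  H: 27 × 1.008 = 27.216
  O: 1 × 15.999 = 15.999
  S: 1 × 32.060 = 32.060
Sum: 14×12.011 + 1×35.450 + 27×1.008 + 1×15.999 + 1×32.060 = 278.879 → 278.88 g/mol.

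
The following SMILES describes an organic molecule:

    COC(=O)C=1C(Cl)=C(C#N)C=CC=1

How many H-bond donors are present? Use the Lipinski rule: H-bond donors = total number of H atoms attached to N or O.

Donors: find every N or O and count the H atoms it carries.
  atom 2 (O): bond orders sum to 2 → 0 H
  atom 4 (O): bond orders sum to 2 → 0 H
  atom 10 (N): bond orders sum to 3 → 0 H
Lipinski HBD = 0.

0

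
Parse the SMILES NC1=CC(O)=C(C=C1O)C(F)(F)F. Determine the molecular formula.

Walk through each heavy atom and fill implicit hydrogens from standard valence (C 4, N 3, O 2, S 2, halogen 1):
  atom 1: N, bond orders sum to 1 (valence 3) → 2 H
  atom 2: C, bond orders sum to 4 (valence 4) → 0 H
  atom 3: C, bond orders sum to 3 (valence 4) → 1 H
  atom 4: C, bond orders sum to 4 (valence 4) → 0 H
  atom 5: O, bond orders sum to 1 (valence 2) → 1 H
  atom 6: C, bond orders sum to 4 (valence 4) → 0 H
  atom 7: C, bond orders sum to 3 (valence 4) → 1 H
  atom 8: C, bond orders sum to 4 (valence 4) → 0 H
  atom 9: O, bond orders sum to 1 (valence 2) → 1 H
  atom 10: C, bond orders sum to 4 (valence 4) → 0 H
  atom 11: F (halogen, monovalent) → 0 H
  atom 12: F (halogen, monovalent) → 0 H
  atom 13: F (halogen, monovalent) → 0 H
Totals → C:7, H:6, F:3, N:1, O:2.

C7H6F3NO2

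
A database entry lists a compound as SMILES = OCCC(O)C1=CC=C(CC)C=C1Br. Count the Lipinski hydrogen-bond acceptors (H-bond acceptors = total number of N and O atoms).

N atoms: 0; O atoms: 2.
Lipinski HBA = 0 + 2 = 2.

2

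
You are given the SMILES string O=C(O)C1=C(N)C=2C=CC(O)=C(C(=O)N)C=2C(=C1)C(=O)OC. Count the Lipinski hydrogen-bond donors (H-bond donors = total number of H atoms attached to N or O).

Donors: find every N or O and count the H atoms it carries.
  atom 1 (O): bond orders sum to 2 → 0 H
  atom 3 (O): bond orders sum to 1 → 1 H
  atom 6 (N): bond orders sum to 1 → 2 H
  atom 11 (O): bond orders sum to 1 → 1 H
  atom 14 (O): bond orders sum to 2 → 0 H
  atom 15 (N): bond orders sum to 1 → 2 H
  atom 20 (O): bond orders sum to 2 → 0 H
  atom 21 (O): bond orders sum to 2 → 0 H
Lipinski HBD = 6.

6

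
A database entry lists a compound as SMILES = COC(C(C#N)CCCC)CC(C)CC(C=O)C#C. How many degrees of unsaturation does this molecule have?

5

Molecular formula: C16H25NO2.
DoU = (2C + 2 + N − H − X) / 2, where X is the halogen count and O/S are ignored.
    = (2·16 + 2 + 1 − 25 − 0) / 2 = 10 / 2 = 5.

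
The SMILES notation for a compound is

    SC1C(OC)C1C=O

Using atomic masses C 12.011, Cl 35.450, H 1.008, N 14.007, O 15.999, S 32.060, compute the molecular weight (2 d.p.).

First, the molecular formula is C5H8O2S (counting implicit H from valence).
  C: 5 × 12.011 = 60.055
  H: 8 × 1.008 = 8.064
  O: 2 × 15.999 = 31.998
  S: 1 × 32.060 = 32.060
Sum: 5×12.011 + 8×1.008 + 2×15.999 + 1×32.060 = 132.177 → 132.18 g/mol.

132.18 g/mol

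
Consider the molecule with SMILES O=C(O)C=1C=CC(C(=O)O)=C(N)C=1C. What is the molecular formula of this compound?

Walk through each heavy atom and fill implicit hydrogens from standard valence (C 4, N 3, O 2, S 2, halogen 1):
  atom 1: O, bond orders sum to 2 (valence 2) → 0 H
  atom 2: C, bond orders sum to 4 (valence 4) → 0 H
  atom 3: O, bond orders sum to 1 (valence 2) → 1 H
  atom 4: C, bond orders sum to 4 (valence 4) → 0 H
  atom 5: C, bond orders sum to 3 (valence 4) → 1 H
  atom 6: C, bond orders sum to 3 (valence 4) → 1 H
  atom 7: C, bond orders sum to 4 (valence 4) → 0 H
  atom 8: C, bond orders sum to 4 (valence 4) → 0 H
  atom 9: O, bond orders sum to 2 (valence 2) → 0 H
  atom 10: O, bond orders sum to 1 (valence 2) → 1 H
  atom 11: C, bond orders sum to 4 (valence 4) → 0 H
  atom 12: N, bond orders sum to 1 (valence 3) → 2 H
  atom 13: C, bond orders sum to 4 (valence 4) → 0 H
  atom 14: C, bond orders sum to 1 (valence 4) → 3 H
Totals → C:9, H:9, N:1, O:4.

C9H9NO4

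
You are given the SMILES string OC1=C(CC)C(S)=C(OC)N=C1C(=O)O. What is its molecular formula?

C9H11NO4S

Walk through each heavy atom and fill implicit hydrogens from standard valence (C 4, N 3, O 2, S 2, halogen 1):
  atom 1: O, bond orders sum to 1 (valence 2) → 1 H
  atom 2: C, bond orders sum to 4 (valence 4) → 0 H
  atom 3: C, bond orders sum to 4 (valence 4) → 0 H
  atom 4: C, bond orders sum to 2 (valence 4) → 2 H
  atom 5: C, bond orders sum to 1 (valence 4) → 3 H
  atom 6: C, bond orders sum to 4 (valence 4) → 0 H
  atom 7: S, bond orders sum to 1 (valence 2) → 1 H
  atom 8: C, bond orders sum to 4 (valence 4) → 0 H
  atom 9: O, bond orders sum to 2 (valence 2) → 0 H
  atom 10: C, bond orders sum to 1 (valence 4) → 3 H
  atom 11: N, bond orders sum to 3 (valence 3) → 0 H
  atom 12: C, bond orders sum to 4 (valence 4) → 0 H
  atom 13: C, bond orders sum to 4 (valence 4) → 0 H
  atom 14: O, bond orders sum to 2 (valence 2) → 0 H
  atom 15: O, bond orders sum to 1 (valence 2) → 1 H
Totals → C:9, H:11, N:1, O:4, S:1.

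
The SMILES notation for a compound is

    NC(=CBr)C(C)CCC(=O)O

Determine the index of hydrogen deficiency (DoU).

Molecular formula: C7H12BrNO2.
DoU = (2C + 2 + N − H − X) / 2, where X is the halogen count and O/S are ignored.
    = (2·7 + 2 + 1 − 12 − 1) / 2 = 4 / 2 = 2.

2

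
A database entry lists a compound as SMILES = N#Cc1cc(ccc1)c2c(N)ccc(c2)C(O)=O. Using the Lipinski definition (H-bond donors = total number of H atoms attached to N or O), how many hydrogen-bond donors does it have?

Donors: find every N or O and count the H atoms it carries.
  atom 1 (N): bond orders sum to 3 → 0 H
  atom 11 (N): bond orders sum to 1 → 2 H
  atom 17 (O): bond orders sum to 1 → 1 H
  atom 18 (O): bond orders sum to 2 → 0 H
Lipinski HBD = 3.

3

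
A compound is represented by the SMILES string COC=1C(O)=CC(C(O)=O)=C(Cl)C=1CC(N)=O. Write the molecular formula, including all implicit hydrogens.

C10H10ClNO5

Walk through each heavy atom and fill implicit hydrogens from standard valence (C 4, N 3, O 2, S 2, halogen 1):
  atom 1: C, bond orders sum to 1 (valence 4) → 3 H
  atom 2: O, bond orders sum to 2 (valence 2) → 0 H
  atom 3: C, bond orders sum to 4 (valence 4) → 0 H
  atom 4: C, bond orders sum to 4 (valence 4) → 0 H
  atom 5: O, bond orders sum to 1 (valence 2) → 1 H
  atom 6: C, bond orders sum to 3 (valence 4) → 1 H
  atom 7: C, bond orders sum to 4 (valence 4) → 0 H
  atom 8: C, bond orders sum to 4 (valence 4) → 0 H
  atom 9: O, bond orders sum to 1 (valence 2) → 1 H
  atom 10: O, bond orders sum to 2 (valence 2) → 0 H
  atom 11: C, bond orders sum to 4 (valence 4) → 0 H
  atom 12: Cl (halogen, monovalent) → 0 H
  atom 13: C, bond orders sum to 4 (valence 4) → 0 H
  atom 14: C, bond orders sum to 2 (valence 4) → 2 H
  atom 15: C, bond orders sum to 4 (valence 4) → 0 H
  atom 16: N, bond orders sum to 1 (valence 3) → 2 H
  atom 17: O, bond orders sum to 2 (valence 2) → 0 H
Totals → C:10, H:10, Cl:1, N:1, O:5.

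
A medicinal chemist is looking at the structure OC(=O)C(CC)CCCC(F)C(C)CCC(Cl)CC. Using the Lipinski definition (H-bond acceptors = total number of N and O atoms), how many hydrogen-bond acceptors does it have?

2

N atoms: 0; O atoms: 2.
Lipinski HBA = 0 + 2 = 2.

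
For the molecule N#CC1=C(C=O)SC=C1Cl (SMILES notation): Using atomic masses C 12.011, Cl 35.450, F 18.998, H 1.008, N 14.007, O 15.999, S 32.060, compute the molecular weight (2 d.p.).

First, the molecular formula is C6H2ClNOS (counting implicit H from valence).
  C: 6 × 12.011 = 72.066
  Cl: 1 × 35.450 = 35.450
  H: 2 × 1.008 = 2.016
  N: 1 × 14.007 = 14.007
  O: 1 × 15.999 = 15.999
  S: 1 × 32.060 = 32.060
Sum: 6×12.011 + 1×35.450 + 2×1.008 + 1×14.007 + 1×15.999 + 1×32.060 = 171.598 → 171.60 g/mol.

171.60 g/mol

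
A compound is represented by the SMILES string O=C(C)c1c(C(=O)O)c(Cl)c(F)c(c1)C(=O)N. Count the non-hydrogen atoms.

17

Every atom symbol written in the SMILES (organic subset) is one heavy atom; implicit H are not written.
Heavy atoms by element → C:10, Cl:1, F:1, N:1, O:4.
Total: 17.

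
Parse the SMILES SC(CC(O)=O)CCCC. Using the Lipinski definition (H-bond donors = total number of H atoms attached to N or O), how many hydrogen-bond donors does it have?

Donors: find every N or O and count the H atoms it carries.
  atom 5 (O): bond orders sum to 1 → 1 H
  atom 6 (O): bond orders sum to 2 → 0 H
Lipinski HBD = 1.

1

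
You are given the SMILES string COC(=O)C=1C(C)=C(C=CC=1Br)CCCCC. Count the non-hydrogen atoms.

Every atom symbol written in the SMILES (organic subset) is one heavy atom; implicit H are not written.
Heavy atoms by element → Br:1, C:14, O:2.
Total: 17.

17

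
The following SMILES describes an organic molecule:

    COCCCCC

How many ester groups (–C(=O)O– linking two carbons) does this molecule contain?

0

Scan the SMILES for the ester motif — none present.
Groups that are present: 1 ether.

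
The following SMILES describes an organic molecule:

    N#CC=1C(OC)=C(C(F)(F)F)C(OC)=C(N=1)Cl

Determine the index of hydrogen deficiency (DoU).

6

Degree of unsaturation = (number of rings) + (number of π bonds).
Ring closures in the SMILES: 1.
π bonds: 3 double bonds (each 1 DoU), 1 triple bond (each 2 DoU) → 5 DoU from unsaturation.
Total DoU = 1 + 5 = 6.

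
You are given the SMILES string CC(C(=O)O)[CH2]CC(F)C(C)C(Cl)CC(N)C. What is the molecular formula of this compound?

C12H23ClFNO2

Walk through each heavy atom and fill implicit hydrogens from standard valence (C 4, N 3, O 2, S 2, halogen 1):
  atom 1: C, bond orders sum to 1 (valence 4) → 3 H
  atom 2: C, bond orders sum to 3 (valence 4) → 1 H
  atom 3: C, bond orders sum to 4 (valence 4) → 0 H
  atom 4: O, bond orders sum to 2 (valence 2) → 0 H
  atom 5: O, bond orders sum to 1 (valence 2) → 1 H
  atom 6: C with explicit H count 2
  atom 7: C, bond orders sum to 2 (valence 4) → 2 H
  atom 8: C, bond orders sum to 3 (valence 4) → 1 H
  atom 9: F (halogen, monovalent) → 0 H
  atom 10: C, bond orders sum to 3 (valence 4) → 1 H
  atom 11: C, bond orders sum to 1 (valence 4) → 3 H
  atom 12: C, bond orders sum to 3 (valence 4) → 1 H
  atom 13: Cl (halogen, monovalent) → 0 H
  atom 14: C, bond orders sum to 2 (valence 4) → 2 H
  atom 15: C, bond orders sum to 3 (valence 4) → 1 H
  atom 16: N, bond orders sum to 1 (valence 3) → 2 H
  atom 17: C, bond orders sum to 1 (valence 4) → 3 H
Totals → C:12, H:23, Cl:1, F:1, N:1, O:2.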